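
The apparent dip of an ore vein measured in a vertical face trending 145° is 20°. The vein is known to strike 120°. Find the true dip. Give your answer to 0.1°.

The section is 25° from the strike.
tan(true dip) = tan 20° / sin 25° = 0.8612
true dip = arctan 0.8612 = 40.74°

40.7°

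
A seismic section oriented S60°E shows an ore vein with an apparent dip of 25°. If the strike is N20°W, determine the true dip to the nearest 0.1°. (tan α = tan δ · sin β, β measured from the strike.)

β = acute angle between strike N20°W and section S60°E = 40°.
tan(true dip) = tan 25° / sin 40° = 0.7254
δ = arctan(0.7254) = 35.96°

36.0°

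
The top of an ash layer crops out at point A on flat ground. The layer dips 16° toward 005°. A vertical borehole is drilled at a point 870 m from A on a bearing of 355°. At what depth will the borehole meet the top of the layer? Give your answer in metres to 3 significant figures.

The hole lies 10° from the dip direction, so the down-dip offset is 870 × cos 10° = 856.78 m.
Depth = down-dip offset × tan(dip) = 856.78 × tan 16° = 856.78 × 0.2867
Depth = 245.68 m

246 m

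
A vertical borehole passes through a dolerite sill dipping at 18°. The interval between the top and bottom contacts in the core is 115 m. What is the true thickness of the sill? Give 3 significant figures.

109 m

True thickness t = h · cos(dip) = 115 × cos 18°
t = 115 × 0.9511 = 109.371 m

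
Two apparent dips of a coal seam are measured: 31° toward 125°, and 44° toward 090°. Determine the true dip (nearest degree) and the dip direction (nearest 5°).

true dip 46°, dip direction 070°

The two traces are lines in the plane: v₁ = (sin 125°·cos 31°, cos 125°·cos 31°, −sin 31°), v₂ = (sin 90°·cos 44°, cos 90°·cos 44°, −sin 44°).
Cross product v₁ × v₂ gives the pole to the plane: n ∝ (0.342, 0.117, 0.354).
True dip = arccos(n_z / |n|) = arccos(0.6997) = 45.6°.
Dip direction = atan2(0.342, 0.117) = 71° (azimuth of n's horizontal projection).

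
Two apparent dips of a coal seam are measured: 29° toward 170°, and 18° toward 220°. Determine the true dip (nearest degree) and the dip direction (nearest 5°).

Represent each trace as a vector plunging at its apparent dip toward its trend (east-north-up frame): v₁ = (0.152, -0.861, -0.485), v₂ = (-0.611, -0.729, -0.309).
n = v₁ × v₂ = (0.087, -0.343, 0.637) (taken with n_z > 0).
True dip = arccos(n_z / |n|) = arccos(0.8741) = 29.1°.
Dip direction = atan2(0.087, -0.343) = 166° (azimuth of n's horizontal projection).

true dip 29°, dip direction 165°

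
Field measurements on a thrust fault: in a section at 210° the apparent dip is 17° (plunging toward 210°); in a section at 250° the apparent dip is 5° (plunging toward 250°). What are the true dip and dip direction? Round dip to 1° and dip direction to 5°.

Each apparent-dip line lies in the plane. As unit vectors (x east, y north, z up), v₁ plunges 17°→210° and v₂ plunges 5°→250°.
Cross product v₁ × v₂ gives the pole to the plane: n ∝ (0.027, -0.232, 0.612).
Dip δ = arctan(|n_h|/n_z) = arctan(0.234/0.612) = 20.9°.
Dip direction = azimuth of (n_x, n_y) = atan2(0.027, -0.232) = 173°.

true dip 21°, dip direction 175°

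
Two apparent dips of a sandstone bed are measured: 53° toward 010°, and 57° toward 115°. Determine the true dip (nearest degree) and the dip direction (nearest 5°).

true dip 67°, dip direction 065°

The two traces are lines in the plane: v₁ = (sin 10°·cos 53°, cos 10°·cos 53°, −sin 53°), v₂ = (sin 115°·cos 57°, cos 115°·cos 57°, −sin 57°).
The plane normal is n = v₁ × v₂ ∝ (0.681, 0.307, 0.317).
True dip = arccos(n_z / |n|) = arccos(0.3904) = 67.0°.
The horizontal component of n points toward azimuth atan2(n_x, n_y) = 66°, the dip direction.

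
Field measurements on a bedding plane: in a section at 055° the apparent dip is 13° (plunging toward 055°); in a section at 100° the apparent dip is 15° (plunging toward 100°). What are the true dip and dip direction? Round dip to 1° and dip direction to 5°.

The two traces are lines in the plane: v₁ = (sin 55°·cos 13°, cos 55°·cos 13°, −sin 13°), v₂ = (sin 100°·cos 15°, cos 100°·cos 15°, −sin 15°).
Cross product v₁ × v₂ gives the pole to the plane: n ∝ (0.182, 0.007, 0.666).
Dip δ = arctan(|n_h|/n_z) = arctan(0.183/0.666) = 15.3°.
Dip direction = azimuth of (n_x, n_y) = atan2(0.182, 0.007) = 88°.

true dip 15°, dip direction 090°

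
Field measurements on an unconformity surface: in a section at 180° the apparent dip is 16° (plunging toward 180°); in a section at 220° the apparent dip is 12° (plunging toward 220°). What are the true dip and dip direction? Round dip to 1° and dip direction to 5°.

Represent each trace as a vector plunging at its apparent dip toward its trend (east-north-up frame): v₁ = (0.000, -0.961, -0.276), v₂ = (-0.629, -0.749, -0.208).
Cross product v₁ × v₂ gives the pole to the plane: n ∝ (0.007, -0.173, 0.604).
tan δ = √(n_x²+n_y²)/n_z = 0.173/0.604, so δ = 16.0°.
The horizontal component of n points toward azimuth atan2(n_x, n_y) = 178°, the dip direction.

true dip 16°, dip direction 180°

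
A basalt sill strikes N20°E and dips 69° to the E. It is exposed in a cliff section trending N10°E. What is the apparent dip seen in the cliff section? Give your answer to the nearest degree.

Angle between strike (N20°E) and section (N10°E): β = 10°.
tan α = tan 69° × sin 10° = 2.6051 × 0.1736 = 0.4524
apparent dip = arctan 0.4524 = 24.34°

24°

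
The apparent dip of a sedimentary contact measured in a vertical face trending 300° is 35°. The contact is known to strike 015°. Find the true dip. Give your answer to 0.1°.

35.9°

β = acute angle between strike 015° and section 300° = 75°.
tan δ = tan α / sin β = tan 35° / sin 75° = 0.7002 / 0.9659 = 0.7249
true dip = arctan 0.7249 = 35.94°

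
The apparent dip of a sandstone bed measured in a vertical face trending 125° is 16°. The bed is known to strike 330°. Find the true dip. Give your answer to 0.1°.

β = acute angle between strike 330° and section 125° = 25°.
tan(true dip) = tan 16° / sin 25° = 0.6785
true dip = arctan 0.6785 = 34.16°

34.2°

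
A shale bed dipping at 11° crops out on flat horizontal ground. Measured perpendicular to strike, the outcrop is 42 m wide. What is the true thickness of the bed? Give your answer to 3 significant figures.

True thickness t = w · sin(dip) = 42 × sin 11°
t = 42 × 0.1908 = 8.014 m

8.01 m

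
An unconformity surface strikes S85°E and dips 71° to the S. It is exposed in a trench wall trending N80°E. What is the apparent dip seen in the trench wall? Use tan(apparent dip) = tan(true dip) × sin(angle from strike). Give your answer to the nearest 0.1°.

Angle between strike (S85°E) and section (N80°E): β = 15°.
tan α = tan 71° × sin 15° = 2.9042 × 0.2588 = 0.7517
α = arctan(0.7517) = 36.93°

36.9°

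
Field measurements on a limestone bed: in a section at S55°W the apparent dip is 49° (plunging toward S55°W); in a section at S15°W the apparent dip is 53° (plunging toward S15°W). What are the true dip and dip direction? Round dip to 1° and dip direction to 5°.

true dip 53°, dip direction 205°

The two traces are lines in the plane: v₁ = (sin 235°·cos 49°, cos 235°·cos 49°, −sin 49°), v₂ = (sin 195°·cos 53°, cos 195°·cos 53°, −sin 53°).
n = v₁ × v₂ = (-0.138, -0.312, 0.254) (taken with n_z > 0).
True dip = arccos(n_z / |n|) = arccos(0.5971) = 53.3°.
Dip direction = atan2(-0.138, -0.312) = 204° (azimuth of n's horizontal projection).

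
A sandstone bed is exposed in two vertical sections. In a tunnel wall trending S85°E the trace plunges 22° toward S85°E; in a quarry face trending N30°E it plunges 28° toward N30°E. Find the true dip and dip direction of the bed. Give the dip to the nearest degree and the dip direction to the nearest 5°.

true dip 30°, dip direction 050°

Represent each trace as a vector plunging at its apparent dip toward its trend (east-north-up frame): v₁ = (0.924, -0.081, -0.375), v₂ = (0.441, 0.765, -0.469).
n = v₁ × v₂ = (0.324, 0.268, 0.742) (taken with n_z > 0).
True dip = arccos(n_z / |n|) = arccos(0.8698) = 29.6°.
Dip direction = azimuth of (n_x, n_y) = atan2(0.324, 0.268) = 50°.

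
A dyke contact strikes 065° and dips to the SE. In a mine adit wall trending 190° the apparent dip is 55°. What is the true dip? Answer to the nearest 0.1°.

60.2°

β = acute angle between strike 065° and section 190° = 55°.
tan(true dip) = tan 55° / sin 55° = 1.7434
δ = arctan(1.7434) = 60.16°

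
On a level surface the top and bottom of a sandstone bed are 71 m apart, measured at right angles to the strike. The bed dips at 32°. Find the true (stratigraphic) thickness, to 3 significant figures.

True thickness t = w · sin(dip) = 71 × sin 32°
t = 71 × 0.5299 = 37.624 m

37.6 m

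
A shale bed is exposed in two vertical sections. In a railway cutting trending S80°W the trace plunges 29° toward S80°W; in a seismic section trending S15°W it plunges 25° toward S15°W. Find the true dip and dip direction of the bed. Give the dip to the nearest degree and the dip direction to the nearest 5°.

The two traces are lines in the plane: v₁ = (sin 260°·cos 29°, cos 260°·cos 29°, −sin 29°), v₂ = (sin 195°·cos 25°, cos 195°·cos 25°, −sin 25°).
The plane normal is n = v₁ × v₂ ∝ (-0.360, -0.250, 0.718).
True dip = arccos(n_z / |n|) = arccos(0.8535) = 31.4°.
Dip direction = atan2(-0.360, -0.250) = 235° (azimuth of n's horizontal projection).

true dip 31°, dip direction 235°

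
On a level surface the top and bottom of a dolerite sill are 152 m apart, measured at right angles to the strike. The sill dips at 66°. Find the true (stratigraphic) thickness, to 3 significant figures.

True thickness t = w · sin(dip) = 152 × sin 66°
t = 152 × 0.9135 = 138.859 m

139 m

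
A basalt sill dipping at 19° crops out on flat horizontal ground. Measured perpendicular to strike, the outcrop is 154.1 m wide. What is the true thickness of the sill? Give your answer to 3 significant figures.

50.2 m

True thickness t = w · sin(dip) = 154.1 × sin 19°
t = 154.1 × 0.3256 = 50.170 m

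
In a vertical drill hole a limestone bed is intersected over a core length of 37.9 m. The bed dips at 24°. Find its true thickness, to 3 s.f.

True thickness t = h · cos(dip) = 37.9 × cos 24°
t = 37.9 × 0.9135 = 34.623 m

34.6 m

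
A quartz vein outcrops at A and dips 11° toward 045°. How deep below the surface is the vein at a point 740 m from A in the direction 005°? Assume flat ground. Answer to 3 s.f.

110 m

The hole lies 40° from the dip direction, so the down-dip offset is 740 × cos 40° = 566.87 m.
Depth = down-dip offset × tan(dip) = 566.87 × tan 11° = 566.87 × 0.1944
Depth = 110.19 m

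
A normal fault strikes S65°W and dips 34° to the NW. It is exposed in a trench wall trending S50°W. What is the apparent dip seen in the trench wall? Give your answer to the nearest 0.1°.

9.9°

The section lies 15° from the strike.
tan(apparent dip) = tan 34° · sin 15° = 0.1746
apparent dip = arctan 0.1746 = 9.90°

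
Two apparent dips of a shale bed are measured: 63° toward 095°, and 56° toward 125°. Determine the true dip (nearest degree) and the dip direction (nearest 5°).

Represent each trace as a vector plunging at its apparent dip toward its trend (east-north-up frame): v₁ = (0.452, -0.040, -0.891), v₂ = (0.458, -0.321, -0.829).
The plane normal is n = v₁ × v₂ ∝ (0.253, 0.033, 0.127).
tan δ = √(n_x²+n_y²)/n_z = 0.255/0.127, so δ = 63.5°.
Dip direction = atan2(0.253, 0.033) = 83° (azimuth of n's horizontal projection).

true dip 64°, dip direction 085°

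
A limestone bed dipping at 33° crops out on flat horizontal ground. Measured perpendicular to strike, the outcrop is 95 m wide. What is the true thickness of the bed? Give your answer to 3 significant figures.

51.7 m

True thickness t = w · sin(dip) = 95 × sin 33°
t = 95 × 0.5446 = 51.741 m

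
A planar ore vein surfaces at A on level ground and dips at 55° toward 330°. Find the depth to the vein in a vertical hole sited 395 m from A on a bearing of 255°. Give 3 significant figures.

146 m

The hole lies 75° from the dip direction, so the down-dip offset is 395 × cos 75° = 102.23 m.
Depth = down-dip offset × tan(dip) = 102.23 × tan 55° = 102.23 × 1.4281
Depth = 146.00 m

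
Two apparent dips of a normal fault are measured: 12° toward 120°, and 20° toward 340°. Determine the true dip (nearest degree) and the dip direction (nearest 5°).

true dip 40°, dip direction 045°

The two traces are lines in the plane: v₁ = (sin 120°·cos 12°, cos 120°·cos 12°, −sin 12°), v₂ = (sin 340°·cos 20°, cos 340°·cos 20°, −sin 20°).
n = v₁ × v₂ = (0.351, 0.357, 0.591) (taken with n_z > 0).
tan δ = √(n_x²+n_y²)/n_z = 0.500/0.591, so δ = 40.3°.
Dip direction = atan2(0.351, 0.357) = 45° (azimuth of n's horizontal projection).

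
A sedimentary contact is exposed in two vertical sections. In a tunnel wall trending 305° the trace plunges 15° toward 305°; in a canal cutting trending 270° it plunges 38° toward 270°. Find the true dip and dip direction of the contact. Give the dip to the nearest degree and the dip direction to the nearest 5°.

true dip 45°, dip direction 230°

Each apparent-dip line lies in the plane. As unit vectors (x east, y north, z up), v₁ plunges 15°→305° and v₂ plunges 38°→270°.
Cross product v₁ × v₂ gives the pole to the plane: n ∝ (-0.341, -0.283, 0.437).
Dip δ = arctan(|n_h|/n_z) = arctan(0.443/0.437) = 45.4°.
The horizontal component of n points toward azimuth atan2(n_x, n_y) = 230°, the dip direction.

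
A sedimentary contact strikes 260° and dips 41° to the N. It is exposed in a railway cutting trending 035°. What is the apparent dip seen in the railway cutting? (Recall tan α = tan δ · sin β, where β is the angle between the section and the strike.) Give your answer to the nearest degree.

The strike is 260° and the section trends 035°; the acute angle between them is β = 45°.
tan α = tan 41° × sin 45° = 0.8693 × 0.7071 = 0.6147
apparent dip = arctan 0.6147 = 31.58°

32°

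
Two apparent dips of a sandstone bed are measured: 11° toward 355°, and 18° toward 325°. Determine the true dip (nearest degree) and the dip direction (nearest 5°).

Represent each trace as a vector plunging at its apparent dip toward its trend (east-north-up frame): v₁ = (-0.086, 0.978, -0.191), v₂ = (-0.546, 0.779, -0.309).
Cross product v₁ × v₂ gives the pole to the plane: n ∝ (-0.154, 0.078, 0.467).
True dip = arccos(n_z / |n|) = arccos(0.9383) = 20.2°.
Dip direction = atan2(-0.154, 0.078) = 297° (azimuth of n's horizontal projection).

true dip 20°, dip direction 295°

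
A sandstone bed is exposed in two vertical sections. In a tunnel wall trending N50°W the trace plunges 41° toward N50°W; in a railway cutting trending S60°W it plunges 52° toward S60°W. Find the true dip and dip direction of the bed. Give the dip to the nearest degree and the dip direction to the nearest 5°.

true dip 54°, dip direction 260°

The two traces are lines in the plane: v₁ = (sin 310°·cos 41°, cos 310°·cos 41°, −sin 41°), v₂ = (sin 240°·cos 52°, cos 240°·cos 52°, −sin 52°).
n = v₁ × v₂ = (-0.584, -0.106, 0.437) (taken with n_z > 0).
tan δ = √(n_x²+n_y²)/n_z = 0.594/0.437, so δ = 53.7°.
Dip direction = azimuth of (n_x, n_y) = atan2(-0.584, -0.106) = 260°.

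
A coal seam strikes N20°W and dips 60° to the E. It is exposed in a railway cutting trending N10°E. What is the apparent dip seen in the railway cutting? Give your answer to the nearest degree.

Angle between strike (N20°W) and section (N10°E): β = 30°.
tan α = tan 60° × sin 30° = 1.7321 × 0.5000 = 0.8660
apparent dip = arctan 0.8660 = 40.89°

41°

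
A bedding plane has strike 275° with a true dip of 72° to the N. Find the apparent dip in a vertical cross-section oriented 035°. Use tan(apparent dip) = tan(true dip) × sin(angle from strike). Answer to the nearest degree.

69°

The strike is 275° and the section trends 035°; the acute angle between them is β = 60°.
tan α = tan 72° × sin 60° = 3.0777 × 0.8660 = 2.6654
apparent dip = arctan 2.6654 = 69.43°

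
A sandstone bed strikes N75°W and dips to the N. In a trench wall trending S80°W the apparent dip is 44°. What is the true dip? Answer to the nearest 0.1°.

66.4°

The section is 25° from the strike.
tan(true dip) = tan 44° / sin 25° = 2.2850
true dip = arctan 2.2850 = 66.36°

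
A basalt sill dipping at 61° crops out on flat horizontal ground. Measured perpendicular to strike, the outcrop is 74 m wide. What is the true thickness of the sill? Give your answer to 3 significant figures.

64.7 m

True thickness t = w · sin(dip) = 74 × sin 61°
t = 74 × 0.8746 = 64.722 m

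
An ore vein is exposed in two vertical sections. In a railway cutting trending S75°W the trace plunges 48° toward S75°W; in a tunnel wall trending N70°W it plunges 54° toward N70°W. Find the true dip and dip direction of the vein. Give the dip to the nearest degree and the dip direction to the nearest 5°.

Each apparent-dip line lies in the plane. As unit vectors (x east, y north, z up), v₁ plunges 48°→S75°W and v₂ plunges 54°→N70°W.
The plane normal is n = v₁ × v₂ ∝ (-0.290, 0.112, 0.226).
Dip δ = arctan(|n_h|/n_z) = arctan(0.311/0.226) = 54.0°.
The horizontal component of n points toward azimuth atan2(n_x, n_y) = 291°, the dip direction.

true dip 54°, dip direction 290°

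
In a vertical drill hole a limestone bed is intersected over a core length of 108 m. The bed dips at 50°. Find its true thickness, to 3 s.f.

True thickness t = h · cos(dip) = 108 × cos 50°
t = 108 × 0.6428 = 69.421 m

69.4 m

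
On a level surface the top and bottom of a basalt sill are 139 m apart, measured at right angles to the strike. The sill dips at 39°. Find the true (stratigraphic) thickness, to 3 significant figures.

True thickness t = w · sin(dip) = 139 × sin 39°
t = 139 × 0.6293 = 87.476 m

87.5 m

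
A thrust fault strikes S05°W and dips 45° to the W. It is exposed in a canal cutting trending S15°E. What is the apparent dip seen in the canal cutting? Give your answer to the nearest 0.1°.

The strike is S05°W and the section trends S15°E; the acute angle between them is β = 20°.
tan(apparent dip) = tan 45° · sin 20° = 0.3420
apparent dip = arctan 0.3420 = 18.88°

18.9°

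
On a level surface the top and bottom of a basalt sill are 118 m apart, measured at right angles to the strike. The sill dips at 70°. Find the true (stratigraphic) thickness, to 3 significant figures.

True thickness t = w · sin(dip) = 118 × sin 70°
t = 118 × 0.9397 = 110.884 m

111 m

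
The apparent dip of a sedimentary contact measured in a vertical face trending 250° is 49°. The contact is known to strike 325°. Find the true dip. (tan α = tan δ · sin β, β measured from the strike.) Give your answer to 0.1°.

β = acute angle between strike 325° and section 250° = 75°.
tan(true dip) = tan 49° / sin 75° = 1.1909
δ = arctan(1.1909) = 49.98°

50.0°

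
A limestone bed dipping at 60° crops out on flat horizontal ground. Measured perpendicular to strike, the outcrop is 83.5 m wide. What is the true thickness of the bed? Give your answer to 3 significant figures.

72.3 m

True thickness t = w · sin(dip) = 83.5 × sin 60°
t = 83.5 × 0.8660 = 72.313 m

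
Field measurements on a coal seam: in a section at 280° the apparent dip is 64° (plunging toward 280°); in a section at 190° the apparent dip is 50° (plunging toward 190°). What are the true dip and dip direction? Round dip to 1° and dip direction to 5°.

true dip 67°, dip direction 250°

Represent each trace as a vector plunging at its apparent dip toward its trend (east-north-up frame): v₁ = (-0.432, 0.076, -0.899), v₂ = (-0.112, -0.633, -0.766).
The plane normal is n = v₁ × v₂ ∝ (-0.627, -0.230, 0.282).
True dip = arccos(n_z / |n|) = arccos(0.3885) = 67.1°.
Dip direction = atan2(-0.627, -0.230) = 250° (azimuth of n's horizontal projection).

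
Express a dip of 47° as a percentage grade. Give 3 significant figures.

grade % = 100 × tan 47° = 100 × 1.0724

107%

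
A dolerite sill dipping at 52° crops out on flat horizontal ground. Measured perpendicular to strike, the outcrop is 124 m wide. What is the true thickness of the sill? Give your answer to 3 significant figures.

97.7 m

True thickness t = w · sin(dip) = 124 × sin 52°
t = 124 × 0.7880 = 97.713 m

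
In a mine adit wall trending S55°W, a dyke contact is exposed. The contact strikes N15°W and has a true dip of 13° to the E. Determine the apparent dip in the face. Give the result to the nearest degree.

The strike is N15°W and the section trends S55°W; the acute angle between them is β = 70°.
tan(apparent dip) = tan 13° · sin 70° = 0.2169
α = arctan(0.2169) = 12.24°

12°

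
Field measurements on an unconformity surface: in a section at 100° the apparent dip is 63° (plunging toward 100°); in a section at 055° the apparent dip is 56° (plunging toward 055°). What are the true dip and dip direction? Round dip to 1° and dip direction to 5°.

Represent each trace as a vector plunging at its apparent dip toward its trend (east-north-up frame): v₁ = (0.447, -0.079, -0.891), v₂ = (0.458, 0.321, -0.829).
The plane normal is n = v₁ × v₂ ∝ (0.351, -0.037, 0.180).
True dip = arccos(n_z / |n|) = arccos(0.4532) = 63.1°.
Dip direction = azimuth of (n_x, n_y) = atan2(0.351, -0.037) = 96°.

true dip 63°, dip direction 095°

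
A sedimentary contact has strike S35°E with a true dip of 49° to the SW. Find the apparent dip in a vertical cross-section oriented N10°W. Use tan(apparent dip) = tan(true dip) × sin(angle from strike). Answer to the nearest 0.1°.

25.9°

Angle between strike (S35°E) and section (N10°W): β = 25°.
tan α = tan 49° × sin 25° = 1.1504 × 0.4226 = 0.4862
apparent dip = arctan 0.4862 = 25.93°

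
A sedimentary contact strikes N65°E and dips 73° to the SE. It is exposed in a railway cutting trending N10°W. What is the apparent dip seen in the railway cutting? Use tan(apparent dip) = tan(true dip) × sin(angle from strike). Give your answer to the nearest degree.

The section lies 75° from the strike.
tan α = tan 73° × sin 75° = 3.2709 × 0.9659 = 3.1594
apparent dip = arctan 3.1594 = 72.44°

72°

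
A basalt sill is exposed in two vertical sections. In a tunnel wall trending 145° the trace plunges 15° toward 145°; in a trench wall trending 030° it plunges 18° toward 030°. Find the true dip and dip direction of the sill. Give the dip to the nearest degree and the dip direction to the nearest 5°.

true dip 29°, dip direction 085°

The two traces are lines in the plane: v₁ = (sin 145°·cos 15°, cos 145°·cos 15°, −sin 15°), v₂ = (sin 30°·cos 18°, cos 30°·cos 18°, −sin 18°).
The plane normal is n = v₁ × v₂ ∝ (0.458, 0.048, 0.833).
tan δ = √(n_x²+n_y²)/n_z = 0.460/0.833, so δ = 28.9°.
Dip direction = atan2(0.458, 0.048) = 84° (azimuth of n's horizontal projection).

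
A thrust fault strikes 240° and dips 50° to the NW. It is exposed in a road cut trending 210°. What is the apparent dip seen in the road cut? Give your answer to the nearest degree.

Angle between strike (240°) and section (210°): β = 30°.
tan(apparent dip) = tan 50° · sin 30° = 0.5959
apparent dip = arctan 0.5959 = 30.79°

31°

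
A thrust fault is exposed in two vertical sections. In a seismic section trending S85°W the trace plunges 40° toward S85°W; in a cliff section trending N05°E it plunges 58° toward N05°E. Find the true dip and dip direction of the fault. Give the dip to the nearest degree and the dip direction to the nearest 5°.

true dip 63°, dip direction 330°

The two traces are lines in the plane: v₁ = (sin 265°·cos 40°, cos 265°·cos 40°, −sin 40°), v₂ = (sin 5°·cos 58°, cos 5°·cos 58°, −sin 58°).
n = v₁ × v₂ = (-0.396, 0.677, 0.400) (taken with n_z > 0).
Dip δ = arctan(|n_h|/n_z) = arctan(0.784/0.400) = 63.0°.
Dip direction = atan2(-0.396, 0.677) = 330° (azimuth of n's horizontal projection).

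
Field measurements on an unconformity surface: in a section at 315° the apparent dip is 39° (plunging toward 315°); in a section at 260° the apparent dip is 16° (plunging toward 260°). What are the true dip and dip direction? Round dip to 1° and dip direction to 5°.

Represent each trace as a vector plunging at its apparent dip toward its trend (east-north-up frame): v₁ = (-0.550, 0.550, -0.629), v₂ = (-0.947, -0.167, -0.276).
The plane normal is n = v₁ × v₂ ∝ (-0.257, 0.444, 0.612).
tan δ = √(n_x²+n_y²)/n_z = 0.513/0.612, so δ = 40.0°.
The horizontal component of n points toward azimuth atan2(n_x, n_y) = 330°, the dip direction.

true dip 40°, dip direction 330°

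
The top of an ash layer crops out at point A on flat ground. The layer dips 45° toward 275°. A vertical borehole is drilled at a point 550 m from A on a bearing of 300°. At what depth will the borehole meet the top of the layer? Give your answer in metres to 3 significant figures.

The hole lies 25° from the dip direction, so the down-dip offset is 550 × cos 25° = 498.47 m.
Depth = down-dip offset × tan(dip) = 498.47 × tan 45° = 498.47 × 1.0000
Depth = 498.47 m

498 m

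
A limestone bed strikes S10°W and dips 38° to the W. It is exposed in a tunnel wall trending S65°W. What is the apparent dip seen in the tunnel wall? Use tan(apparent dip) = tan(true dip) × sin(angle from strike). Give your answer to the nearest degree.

The section lies 55° from the strike.
tan(apparent dip) = tan 38° · sin 55° = 0.6400
apparent dip = arctan 0.6400 = 32.62°

33°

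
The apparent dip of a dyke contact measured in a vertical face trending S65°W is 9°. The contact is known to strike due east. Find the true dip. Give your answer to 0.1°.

β = acute angle between strike due east and section S65°W = 25°.
tan(true dip) = tan 9° / sin 25° = 0.3748
true dip = arctan 0.3748 = 20.54°

20.5°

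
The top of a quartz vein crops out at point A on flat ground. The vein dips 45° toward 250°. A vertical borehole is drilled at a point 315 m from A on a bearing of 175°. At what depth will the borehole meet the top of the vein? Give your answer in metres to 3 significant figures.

The hole lies 75° from the dip direction, so the down-dip offset is 315 × cos 75° = 81.53 m.
Depth = down-dip offset × tan(dip) = 81.53 × tan 45° = 81.53 × 1.0000
Depth = 81.53 m

81.5 m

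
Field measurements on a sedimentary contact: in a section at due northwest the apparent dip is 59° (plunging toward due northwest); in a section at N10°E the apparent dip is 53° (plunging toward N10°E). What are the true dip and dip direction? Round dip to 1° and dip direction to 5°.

The two traces are lines in the plane: v₁ = (sin 315°·cos 59°, cos 315°·cos 59°, −sin 59°), v₂ = (sin 10°·cos 53°, cos 10°·cos 53°, −sin 53°).
The plane normal is n = v₁ × v₂ ∝ (-0.217, 0.380, 0.254).
tan δ = √(n_x²+n_y²)/n_z = 0.438/0.254, so δ = 59.9°.
Dip direction = azimuth of (n_x, n_y) = atan2(-0.217, 0.380) = 330°.

true dip 60°, dip direction 330°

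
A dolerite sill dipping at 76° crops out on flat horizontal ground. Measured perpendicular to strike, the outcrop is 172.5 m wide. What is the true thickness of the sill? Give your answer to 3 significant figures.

True thickness t = w · sin(dip) = 172.5 × sin 76°
t = 172.5 × 0.9703 = 167.376 m

167 m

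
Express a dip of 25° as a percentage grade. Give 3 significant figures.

46.6%

grade % = 100 × tan 25° = 100 × 0.4663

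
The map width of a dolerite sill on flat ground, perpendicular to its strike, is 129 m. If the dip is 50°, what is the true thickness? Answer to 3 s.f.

98.8 m

True thickness t = w · sin(dip) = 129 × sin 50°
t = 129 × 0.7660 = 98.820 m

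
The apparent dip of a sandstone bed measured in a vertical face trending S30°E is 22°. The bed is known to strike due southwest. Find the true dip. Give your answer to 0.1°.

The section is 75° from the strike.
tan δ = tan α / sin β = tan 22° / sin 75° = 0.4040 / 0.9659 = 0.4183
true dip = arctan 0.4183 = 22.70°

22.7°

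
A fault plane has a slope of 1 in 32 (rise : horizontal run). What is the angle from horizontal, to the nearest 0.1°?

1.8°

tan θ = 1/32 = 0.0312
θ = arctan(0.0312) = 1.79°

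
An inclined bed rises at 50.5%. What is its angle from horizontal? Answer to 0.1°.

26.8°

tan θ = 50.5/100 = 0.5050
θ = arctan(0.5050) = 26.79°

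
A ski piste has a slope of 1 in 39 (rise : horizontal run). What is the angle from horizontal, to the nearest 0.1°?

tan θ = 1/39 = 0.0256
θ = arctan(0.0256) = 1.47°

1.5°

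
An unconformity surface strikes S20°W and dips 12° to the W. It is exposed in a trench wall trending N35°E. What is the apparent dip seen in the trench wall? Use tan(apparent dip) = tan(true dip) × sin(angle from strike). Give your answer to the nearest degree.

Angle between strike (S20°W) and section (N35°E): β = 15°.
tan(apparent dip) = tan 12° · sin 15° = 0.0550
apparent dip = arctan 0.0550 = 3.15°

3°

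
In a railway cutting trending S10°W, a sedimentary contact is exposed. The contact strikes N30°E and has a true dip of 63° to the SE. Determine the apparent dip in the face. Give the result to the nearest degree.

The section lies 20° from the strike.
tan α = tan 63° × sin 20° = 1.9626 × 0.3420 = 0.6713
apparent dip = arctan 0.6713 = 33.87°

34°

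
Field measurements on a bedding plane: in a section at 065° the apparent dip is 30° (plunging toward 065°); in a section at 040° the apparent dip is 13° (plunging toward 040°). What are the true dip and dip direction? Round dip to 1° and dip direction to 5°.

true dip 42°, dip direction 115°

Represent each trace as a vector plunging at its apparent dip toward its trend (east-north-up frame): v₁ = (0.785, 0.366, -0.500), v₂ = (0.626, 0.746, -0.225).
n = v₁ × v₂ = (0.291, -0.137, 0.357) (taken with n_z > 0).
True dip = arccos(n_z / |n|) = arccos(0.7429) = 42.0°.
The horizontal component of n points toward azimuth atan2(n_x, n_y) = 115°, the dip direction.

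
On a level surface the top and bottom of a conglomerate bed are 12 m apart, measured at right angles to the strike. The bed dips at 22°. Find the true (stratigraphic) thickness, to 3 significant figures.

4.50 m

True thickness t = w · sin(dip) = 12 × sin 22°
t = 12 × 0.3746 = 4.495 m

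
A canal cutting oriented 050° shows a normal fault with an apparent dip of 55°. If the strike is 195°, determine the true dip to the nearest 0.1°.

The section is 35° from the strike.
tan(true dip) = tan 55° / sin 35° = 2.4899
true dip = arctan 2.4899 = 68.12°

68.1°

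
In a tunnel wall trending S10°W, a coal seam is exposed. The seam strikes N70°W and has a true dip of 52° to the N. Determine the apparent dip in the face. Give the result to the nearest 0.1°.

The section lies 80° from the strike.
tan α = tan 52° × sin 80° = 1.2799 × 0.9848 = 1.2605
α = arctan(1.2605) = 51.57°

51.6°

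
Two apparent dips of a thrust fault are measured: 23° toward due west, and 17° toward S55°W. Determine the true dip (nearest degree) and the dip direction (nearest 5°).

true dip 23°, dip direction 280°

The two traces are lines in the plane: v₁ = (sin 270°·cos 23°, cos 270°·cos 23°, −sin 23°), v₂ = (sin 235°·cos 17°, cos 235°·cos 17°, −sin 17°).
The plane normal is n = v₁ × v₂ ∝ (-0.214, 0.037, 0.505).
tan δ = √(n_x²+n_y²)/n_z = 0.217/0.505, so δ = 23.3°.
Dip direction = atan2(-0.214, 0.037) = 280° (azimuth of n's horizontal projection).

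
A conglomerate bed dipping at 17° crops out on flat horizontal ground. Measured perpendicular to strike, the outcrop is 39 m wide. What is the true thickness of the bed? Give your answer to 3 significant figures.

True thickness t = w · sin(dip) = 39 × sin 17°
t = 39 × 0.2924 = 11.402 m

11.4 m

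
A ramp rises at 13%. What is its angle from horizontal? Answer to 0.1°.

tan θ = 13/100 = 0.1300
θ = arctan(0.1300) = 7.41°

7.4°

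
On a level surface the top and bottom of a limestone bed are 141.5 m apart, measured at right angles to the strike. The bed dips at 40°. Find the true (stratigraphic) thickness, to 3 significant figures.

91.0 m

True thickness t = w · sin(dip) = 141.5 × sin 40°
t = 141.5 × 0.6428 = 90.954 m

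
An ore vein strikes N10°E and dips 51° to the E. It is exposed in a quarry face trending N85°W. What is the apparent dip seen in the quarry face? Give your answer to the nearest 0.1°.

50.9°

The section lies 85° from the strike.
tan(apparent dip) = tan 51° · sin 85° = 1.2302
apparent dip = arctan 1.2302 = 50.89°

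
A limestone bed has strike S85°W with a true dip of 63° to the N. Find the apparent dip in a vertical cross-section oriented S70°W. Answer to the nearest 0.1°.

26.9°

The strike is S85°W and the section trends S70°W; the acute angle between them is β = 15°.
tan α = tan 63° × sin 15° = 1.9626 × 0.2588 = 0.5080
apparent dip = arctan 0.5080 = 26.93°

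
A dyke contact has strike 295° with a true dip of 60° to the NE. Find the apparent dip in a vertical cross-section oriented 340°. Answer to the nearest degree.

51°

The section lies 45° from the strike.
tan(apparent dip) = tan 60° · sin 45° = 1.2247
α = arctan(1.2247) = 50.77°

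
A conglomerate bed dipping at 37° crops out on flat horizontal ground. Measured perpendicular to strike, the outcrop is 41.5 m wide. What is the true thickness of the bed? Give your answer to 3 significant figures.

True thickness t = w · sin(dip) = 41.5 × sin 37°
t = 41.5 × 0.6018 = 24.975 m

25.0 m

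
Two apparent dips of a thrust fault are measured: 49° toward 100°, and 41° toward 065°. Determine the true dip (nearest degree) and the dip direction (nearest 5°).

true dip 49°, dip direction 105°

The two traces are lines in the plane: v₁ = (sin 100°·cos 49°, cos 100°·cos 49°, −sin 49°), v₂ = (sin 65°·cos 41°, cos 65°·cos 41°, −sin 41°).
n = v₁ × v₂ = (0.315, -0.092, 0.284) (taken with n_z > 0).
tan δ = √(n_x²+n_y²)/n_z = 0.329/0.284, so δ = 49.2°.
Dip direction = atan2(0.315, -0.092) = 106° (azimuth of n's horizontal projection).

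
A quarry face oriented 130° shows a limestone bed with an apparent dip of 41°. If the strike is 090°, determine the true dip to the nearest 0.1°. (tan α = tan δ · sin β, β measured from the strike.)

53.5°

β = acute angle between strike 090° and section 130° = 40°.
tan(true dip) = tan 41° / sin 40° = 1.3524
true dip = arctan 1.3524 = 53.52°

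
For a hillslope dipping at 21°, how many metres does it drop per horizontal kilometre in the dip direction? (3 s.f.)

384 m

drop per km = 1000 × tan 21° = 1000 × 0.3839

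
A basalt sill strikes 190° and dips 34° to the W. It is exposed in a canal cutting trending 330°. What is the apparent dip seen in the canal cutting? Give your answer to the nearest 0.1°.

The strike is 190° and the section trends 330°; the acute angle between them is β = 40°.
tan α = tan 34° × sin 40° = 0.6745 × 0.6428 = 0.4336
apparent dip = arctan 0.4336 = 23.44°

23.4°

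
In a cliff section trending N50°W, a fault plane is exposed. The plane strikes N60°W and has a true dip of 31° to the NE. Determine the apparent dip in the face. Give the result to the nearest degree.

6°

The strike is N60°W and the section trends N50°W; the acute angle between them is β = 10°.
tan(apparent dip) = tan 31° · sin 10° = 0.1043
apparent dip = arctan 0.1043 = 5.96°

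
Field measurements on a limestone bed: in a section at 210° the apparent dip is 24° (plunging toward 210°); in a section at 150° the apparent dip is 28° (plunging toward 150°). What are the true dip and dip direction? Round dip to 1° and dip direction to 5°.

true dip 30°, dip direction 170°

Represent each trace as a vector plunging at its apparent dip toward its trend (east-north-up frame): v₁ = (-0.457, -0.791, -0.407), v₂ = (0.441, -0.765, -0.469).
The plane normal is n = v₁ × v₂ ∝ (0.060, -0.394, 0.699).
Dip δ = arctan(|n_h|/n_z) = arctan(0.399/0.699) = 29.7°.
Dip direction = azimuth of (n_x, n_y) = atan2(0.060, -0.394) = 171°.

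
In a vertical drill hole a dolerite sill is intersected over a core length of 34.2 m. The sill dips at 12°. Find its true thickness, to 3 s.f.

True thickness t = h · cos(dip) = 34.2 × cos 12°
t = 34.2 × 0.9781 = 33.453 m

33.5 m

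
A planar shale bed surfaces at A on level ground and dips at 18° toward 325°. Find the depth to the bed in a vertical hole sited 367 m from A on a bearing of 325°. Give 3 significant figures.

The hole is directly down-dip from the outcrop, so the down-dip offset is 367 m.
Depth = down-dip offset × tan(dip) = 367.00 × tan 18° = 367.00 × 0.3249
Depth = 119.25 m

119 m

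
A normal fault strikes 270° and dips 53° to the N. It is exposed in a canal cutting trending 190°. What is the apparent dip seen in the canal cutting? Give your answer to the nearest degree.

Angle between strike (270°) and section (190°): β = 80°.
tan(apparent dip) = tan 53° · sin 80° = 1.3069
apparent dip = arctan 1.3069 = 52.58°

53°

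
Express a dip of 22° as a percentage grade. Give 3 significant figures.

40.4%

grade % = 100 × tan 22° = 100 × 0.4040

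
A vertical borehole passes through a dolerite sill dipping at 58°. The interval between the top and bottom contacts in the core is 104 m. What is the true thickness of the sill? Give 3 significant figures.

55.1 m

True thickness t = h · cos(dip) = 104 × cos 58°
t = 104 × 0.5299 = 55.112 m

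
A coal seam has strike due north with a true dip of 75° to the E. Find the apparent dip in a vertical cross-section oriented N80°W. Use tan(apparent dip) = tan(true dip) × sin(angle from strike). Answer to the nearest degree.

75°

The strike is due north and the section trends N80°W; the acute angle between them is β = 80°.
tan α = tan 75° × sin 80° = 3.7321 × 0.9848 = 3.6754
α = arctan(3.6754) = 74.78°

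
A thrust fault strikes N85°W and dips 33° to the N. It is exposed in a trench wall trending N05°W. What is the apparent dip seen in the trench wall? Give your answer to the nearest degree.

33°

The section lies 80° from the strike.
tan α = tan 33° × sin 80° = 0.6494 × 0.9848 = 0.6395
α = arctan(0.6395) = 32.60°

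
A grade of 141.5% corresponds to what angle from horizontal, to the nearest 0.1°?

54.8°

tan θ = 141.5/100 = 1.4150
θ = arctan(1.4150) = 54.75°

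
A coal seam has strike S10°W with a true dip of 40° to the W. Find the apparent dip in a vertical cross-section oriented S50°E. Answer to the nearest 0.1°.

36.0°

The section lies 60° from the strike.
tan α = tan 40° × sin 60° = 0.8391 × 0.8660 = 0.7267
α = arctan(0.7267) = 36.01°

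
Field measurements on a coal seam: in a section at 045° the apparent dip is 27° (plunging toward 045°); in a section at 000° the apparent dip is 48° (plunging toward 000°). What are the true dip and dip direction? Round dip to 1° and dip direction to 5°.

The two traces are lines in the plane: v₁ = (sin 45°·cos 27°, cos 45°·cos 27°, −sin 27°), v₂ = (sin 0°·cos 48°, cos 0°·cos 48°, −sin 48°).
n = v₁ × v₂ = (-0.164, 0.468, 0.422) (taken with n_z > 0).
tan δ = √(n_x²+n_y²)/n_z = 0.496/0.422, so δ = 49.7°.
Dip direction = azimuth of (n_x, n_y) = atan2(-0.164, 0.468) = 341°.

true dip 50°, dip direction 340°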